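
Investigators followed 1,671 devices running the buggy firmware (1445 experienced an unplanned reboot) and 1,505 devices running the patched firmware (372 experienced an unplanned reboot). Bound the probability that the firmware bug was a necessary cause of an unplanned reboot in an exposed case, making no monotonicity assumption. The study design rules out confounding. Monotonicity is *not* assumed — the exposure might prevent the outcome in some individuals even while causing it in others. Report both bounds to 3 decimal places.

p₁ = P(outcome | exposed) = 1445/1671 = 0.86475
p₀ = P(outcome | unexposed) = 372/1505 = 0.24718
Under exogeneity alone the bounds on PN are max{0,(p₁−p₀)/p₁} ≤ PN ≤ min{1,(1−p₀)/p₁}.
  lower = (p₁ − p₀)/p₁ = 0.61758 / 0.86475 ≈ 0.7142
  upper = min{1, (1 − p₀)/p₁} = 0.75282 / 0.86475 ≈ 0.8706

0.714 ≤ PN ≤ 0.871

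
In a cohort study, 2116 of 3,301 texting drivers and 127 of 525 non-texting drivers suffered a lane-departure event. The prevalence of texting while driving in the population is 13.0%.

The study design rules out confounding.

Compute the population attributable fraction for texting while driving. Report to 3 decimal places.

PAF ≈ 0.177

p₁ = P(outcome | exposed) = 2116/3301 = 0.64102
p₀ = P(outcome | unexposed) = 127/525 = 0.2419
Overall risk P(Y=1) = π·p₁ + (1−π)·p₀ = 0.13×0.64102 + 0.87×0.2419 = 0.29379.
Under exogeneity, PAF = [P(Y=1) − p₀] / P(Y=1).
PAF = (0.29379 − 0.2419) / 0.29379 ≈ 0.1766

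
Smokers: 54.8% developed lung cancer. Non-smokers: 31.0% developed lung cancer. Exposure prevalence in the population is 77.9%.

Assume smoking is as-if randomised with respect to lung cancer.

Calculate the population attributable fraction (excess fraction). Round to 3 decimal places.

p₁ = 0.548, p₀ = 0.31.
Overall risk P(Y=1) = π·p₁ + (1−π)·p₀ = 0.779×0.548 + 0.221×0.31 = 0.4954.
Under exogeneity, PAF = [P(Y=1) − p₀] / P(Y=1).
PAF = (0.4954 − 0.31) / 0.4954 ≈ 0.3742

PAF ≈ 0.374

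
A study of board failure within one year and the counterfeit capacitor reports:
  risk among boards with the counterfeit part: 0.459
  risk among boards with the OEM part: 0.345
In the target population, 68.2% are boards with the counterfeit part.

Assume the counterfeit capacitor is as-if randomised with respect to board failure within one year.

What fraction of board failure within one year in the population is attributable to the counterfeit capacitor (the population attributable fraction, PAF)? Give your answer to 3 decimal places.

PAF ≈ 0.184

Let p₁ = 0.459, p₀ = 0.345.
Overall risk P(Y=1) = π·p₁ + (1−π)·p₀ = 0.682×0.459 + 0.318×0.345 = 0.42275.
Under exogeneity, PAF = [P(Y=1) − p₀] / P(Y=1).
PAF = (0.42275 − 0.345) / 0.42275 ≈ 0.1839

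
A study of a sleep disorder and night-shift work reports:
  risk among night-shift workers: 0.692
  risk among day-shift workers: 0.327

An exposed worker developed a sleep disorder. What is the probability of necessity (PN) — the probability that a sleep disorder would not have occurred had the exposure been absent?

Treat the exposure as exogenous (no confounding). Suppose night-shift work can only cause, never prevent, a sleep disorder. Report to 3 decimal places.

Let p₁ = 0.692, p₀ = 0.327.
Under exogeneity and monotonicity, PN = (p₁ − p₀) / p₁.
PN = (0.692 − 0.327) / 0.692 = 0.365 / 0.692 ≈ 0.5275

PN ≈ 0.527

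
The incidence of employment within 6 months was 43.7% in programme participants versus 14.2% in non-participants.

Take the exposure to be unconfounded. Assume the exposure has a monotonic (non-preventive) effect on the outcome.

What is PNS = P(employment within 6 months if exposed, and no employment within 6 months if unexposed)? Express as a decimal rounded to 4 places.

p₁ = 0.437, p₀ = 0.142.
Under exogeneity and monotonicity, PNS = p₁ − p₀.
PNS = 0.437 − 0.142 = 0.295

PNS ≈ 0.2950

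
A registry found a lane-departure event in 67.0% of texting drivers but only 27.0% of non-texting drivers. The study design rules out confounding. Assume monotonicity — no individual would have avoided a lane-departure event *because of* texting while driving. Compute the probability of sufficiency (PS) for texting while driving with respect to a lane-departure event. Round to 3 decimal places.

PS ≈ 0.548

p₁ = 0.67, p₀ = 0.27.
Under exogeneity and monotonicity, PS = (p₁ − p₀) / (1 − p₀).
PS = (0.67 − 0.27) / (1 − 0.27) = 0.4 / 0.73 ≈ 0.5479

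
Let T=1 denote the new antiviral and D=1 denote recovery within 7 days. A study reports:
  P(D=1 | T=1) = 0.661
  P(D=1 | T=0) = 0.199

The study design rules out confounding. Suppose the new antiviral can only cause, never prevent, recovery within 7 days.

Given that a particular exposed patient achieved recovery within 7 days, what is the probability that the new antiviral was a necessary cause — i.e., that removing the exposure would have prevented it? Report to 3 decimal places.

PN ≈ 0.699

Let p₁ = 0.661, p₀ = 0.199.
Under exogeneity and monotonicity, PN = (p₁ − p₀) / p₁.
PN = (0.661 − 0.199) / 0.661 = 0.462 / 0.661 ≈ 0.6989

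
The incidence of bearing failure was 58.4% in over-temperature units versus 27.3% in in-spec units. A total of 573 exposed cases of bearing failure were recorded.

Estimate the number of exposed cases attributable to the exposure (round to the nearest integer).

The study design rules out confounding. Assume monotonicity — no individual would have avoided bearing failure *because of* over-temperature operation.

p₁ = 0.584, p₀ = 0.273.
PN = (p₁ − p₀)/p₁ = (0.584 − 0.273) / 0.584 ≈ 0.53253.
Attributable cases ≈ PN × (exposed cases) = 0.53253 × 573 ≈ 305.14.

about 305 cases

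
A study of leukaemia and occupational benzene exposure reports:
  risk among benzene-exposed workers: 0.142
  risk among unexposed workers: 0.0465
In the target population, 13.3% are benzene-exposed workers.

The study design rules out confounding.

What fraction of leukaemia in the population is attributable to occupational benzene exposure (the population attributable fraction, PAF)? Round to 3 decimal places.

Let p₁ = 0.142, p₀ = 0.0465.
Overall risk P(Y=1) = π·p₁ + (1−π)·p₀ = 0.133×0.142 + 0.867×0.0465 = 0.059201.
Under exogeneity, PAF = [P(Y=1) − p₀] / P(Y=1).
PAF = (0.059201 − 0.0465) / 0.059201 ≈ 0.2145

PAF ≈ 0.215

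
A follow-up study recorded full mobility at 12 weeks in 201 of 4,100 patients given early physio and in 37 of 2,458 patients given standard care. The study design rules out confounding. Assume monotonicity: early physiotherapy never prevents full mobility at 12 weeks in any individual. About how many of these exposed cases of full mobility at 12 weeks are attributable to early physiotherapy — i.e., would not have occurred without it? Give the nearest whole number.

p₁ = P(outcome | exposed) = 201/4100 = 0.049024
p₀ = P(outcome | unexposed) = 37/2458 = 0.015053
PN = (p₁ − p₀)/p₁ = (0.049024 − 0.015053) / 0.049024 ≈ 0.69295.
Attributable cases ≈ PN × (exposed cases) = 0.69295 × 201 ≈ 139.28.

about 139 cases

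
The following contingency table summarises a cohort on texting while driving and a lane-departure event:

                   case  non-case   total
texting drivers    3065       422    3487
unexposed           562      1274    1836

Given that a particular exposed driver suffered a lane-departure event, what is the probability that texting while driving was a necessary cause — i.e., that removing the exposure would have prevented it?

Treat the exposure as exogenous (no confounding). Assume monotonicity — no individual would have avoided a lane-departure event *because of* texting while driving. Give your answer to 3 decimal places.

p₁ = P(outcome | exposed) = 3065/3487 = 0.87898
p₀ = P(outcome | unexposed) = 562/1836 = 0.3061
Under exogeneity and monotonicity, PN = (p₁ − p₀) / p₁.
PN = (0.87898 − 0.3061) / 0.87898 = 0.57288 / 0.87898 ≈ 0.6518

PN ≈ 0.652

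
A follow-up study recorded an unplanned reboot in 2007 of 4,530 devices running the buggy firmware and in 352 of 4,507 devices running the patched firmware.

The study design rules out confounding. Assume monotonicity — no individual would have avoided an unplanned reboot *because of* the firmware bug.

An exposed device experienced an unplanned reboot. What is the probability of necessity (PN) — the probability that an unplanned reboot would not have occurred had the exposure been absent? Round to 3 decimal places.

p₁ = P(outcome | exposed) = 2007/4530 = 0.44305
p₀ = P(outcome | unexposed) = 352/4507 = 0.078101
Under exogeneity and monotonicity, PN = (p₁ − p₀) / p₁.
PN = (0.44305 − 0.078101) / 0.44305 = 0.36495 / 0.44305 ≈ 0.8237

PN ≈ 0.824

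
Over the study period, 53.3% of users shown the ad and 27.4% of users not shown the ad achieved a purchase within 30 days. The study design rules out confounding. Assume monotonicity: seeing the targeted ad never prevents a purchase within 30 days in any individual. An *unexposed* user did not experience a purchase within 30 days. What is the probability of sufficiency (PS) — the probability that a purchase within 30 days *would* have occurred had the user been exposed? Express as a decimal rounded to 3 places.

p₁ = 0.533, p₀ = 0.274.
Under exogeneity and monotonicity, PS = (p₁ − p₀) / (1 − p₀).
PS = (0.533 − 0.274) / (1 − 0.274) = 0.259 / 0.726 ≈ 0.3567

PS ≈ 0.357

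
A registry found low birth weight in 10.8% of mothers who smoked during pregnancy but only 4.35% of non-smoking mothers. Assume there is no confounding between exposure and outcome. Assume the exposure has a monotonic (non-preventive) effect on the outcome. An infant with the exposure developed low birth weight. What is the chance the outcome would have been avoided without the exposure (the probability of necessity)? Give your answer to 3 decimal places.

PN ≈ 0.597

p₁ = 0.108, p₀ = 0.0435.
Under exogeneity and monotonicity, PN = (p₁ − p₀) / p₁.
PN = (0.108 − 0.0435) / 0.108 = 0.0645 / 0.108 ≈ 0.5972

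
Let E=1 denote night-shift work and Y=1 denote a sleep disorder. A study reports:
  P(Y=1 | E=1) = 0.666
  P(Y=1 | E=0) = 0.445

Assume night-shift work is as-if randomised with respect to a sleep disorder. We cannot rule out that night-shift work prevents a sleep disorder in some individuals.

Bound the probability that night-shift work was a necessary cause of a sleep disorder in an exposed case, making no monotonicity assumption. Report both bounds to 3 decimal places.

0.332 ≤ PN ≤ 0.833

Let p₁ = 0.666, p₀ = 0.445.
Under exogeneity alone the bounds on PN are max{0,(p₁−p₀)/p₁} ≤ PN ≤ min{1,(1−p₀)/p₁}.
  lower = (p₁ − p₀)/p₁ = 0.221 / 0.666 ≈ 0.3318
  upper = min{1, (1 − p₀)/p₁} = 0.555 / 0.666 ≈ 0.8333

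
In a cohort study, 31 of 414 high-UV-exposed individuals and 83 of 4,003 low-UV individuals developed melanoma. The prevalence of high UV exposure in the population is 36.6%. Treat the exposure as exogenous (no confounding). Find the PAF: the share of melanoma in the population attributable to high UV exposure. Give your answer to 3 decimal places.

p₁ = P(outcome | exposed) = 31/414 = 0.074879
p₀ = P(outcome | unexposed) = 83/4003 = 0.020734
Overall risk P(Y=1) = π·p₁ + (1−π)·p₀ = 0.366×0.074879 + 0.634×0.020734 = 0.040551.
Under exogeneity, PAF = [P(Y=1) − p₀] / P(Y=1).
PAF = (0.040551 − 0.020734) / 0.040551 ≈ 0.4887

PAF ≈ 0.489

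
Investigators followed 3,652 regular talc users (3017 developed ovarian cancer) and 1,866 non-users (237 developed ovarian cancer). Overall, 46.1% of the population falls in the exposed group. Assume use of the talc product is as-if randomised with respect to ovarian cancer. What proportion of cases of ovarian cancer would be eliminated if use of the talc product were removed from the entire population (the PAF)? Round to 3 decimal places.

PAF ≈ 0.717

p₁ = P(outcome | exposed) = 3017/3652 = 0.82612
p₀ = P(outcome | unexposed) = 237/1866 = 0.12701
Overall risk P(Y=1) = π·p₁ + (1−π)·p₀ = 0.461×0.82612 + 0.539×0.12701 = 0.4493.
Under exogeneity, PAF = [P(Y=1) − p₀] / P(Y=1).
PAF = (0.4493 − 0.12701) / 0.4493 ≈ 0.7173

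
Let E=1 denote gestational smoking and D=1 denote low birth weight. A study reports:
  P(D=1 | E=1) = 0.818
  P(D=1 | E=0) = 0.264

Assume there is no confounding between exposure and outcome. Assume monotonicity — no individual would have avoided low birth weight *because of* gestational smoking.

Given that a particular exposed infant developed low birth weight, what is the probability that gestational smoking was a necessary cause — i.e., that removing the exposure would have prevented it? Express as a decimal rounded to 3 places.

Let p₁ = 0.818, p₀ = 0.264.
Under exogeneity and monotonicity, PN = (p₁ − p₀) / p₁.
PN = (0.818 − 0.264) / 0.818 = 0.554 / 0.818 ≈ 0.6773

PN ≈ 0.677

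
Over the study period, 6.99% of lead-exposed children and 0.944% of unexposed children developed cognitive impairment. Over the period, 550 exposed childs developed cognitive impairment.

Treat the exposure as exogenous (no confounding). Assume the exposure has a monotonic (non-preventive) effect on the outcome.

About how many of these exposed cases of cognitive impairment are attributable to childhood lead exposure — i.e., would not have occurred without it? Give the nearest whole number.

about 476 cases

p₁ = 0.0699, p₀ = 0.00944.
PN = (p₁ − p₀)/p₁ = (0.0699 − 0.00944) / 0.0699 ≈ 0.86495.
Attributable cases ≈ PN × (exposed cases) = 0.86495 × 550 ≈ 475.72.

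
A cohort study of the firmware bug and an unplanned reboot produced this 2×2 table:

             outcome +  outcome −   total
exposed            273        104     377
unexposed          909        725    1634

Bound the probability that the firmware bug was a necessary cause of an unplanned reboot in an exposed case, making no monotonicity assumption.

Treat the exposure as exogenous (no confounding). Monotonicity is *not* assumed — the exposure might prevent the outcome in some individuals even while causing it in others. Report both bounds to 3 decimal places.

p₁ = P(outcome | exposed) = 273/377 = 0.72414
p₀ = P(outcome | unexposed) = 909/1634 = 0.5563
Under exogeneity alone the bounds on PN are max{0,(p₁−p₀)/p₁} ≤ PN ≤ min{1,(1−p₀)/p₁}.
  lower = (p₁ − p₀)/p₁ = 0.16783 / 0.72414 ≈ 0.2318
  upper = min{1, (1 − p₀)/p₁} = 0.4437 / 0.72414 ≈ 0.6127

0.232 ≤ PN ≤ 0.613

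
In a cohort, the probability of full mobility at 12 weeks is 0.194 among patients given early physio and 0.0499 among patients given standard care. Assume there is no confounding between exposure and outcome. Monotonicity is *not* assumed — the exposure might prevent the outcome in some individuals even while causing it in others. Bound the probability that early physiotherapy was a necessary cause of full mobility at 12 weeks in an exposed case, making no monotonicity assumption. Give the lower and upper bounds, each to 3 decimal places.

Let p₁ = 0.194, p₀ = 0.0499.
Under exogeneity alone the bounds on PN are max{0,(p₁−p₀)/p₁} ≤ PN ≤ min{1,(1−p₀)/p₁}.
  lower = (p₁ − p₀)/p₁ = 0.1441 / 0.194 ≈ 0.7428
  upper = min{1, (1 − p₀)/p₁} = 0.9501 / 0.194 ≈ 4.8974 → capped at 1

0.743 ≤ PN ≤ 1.000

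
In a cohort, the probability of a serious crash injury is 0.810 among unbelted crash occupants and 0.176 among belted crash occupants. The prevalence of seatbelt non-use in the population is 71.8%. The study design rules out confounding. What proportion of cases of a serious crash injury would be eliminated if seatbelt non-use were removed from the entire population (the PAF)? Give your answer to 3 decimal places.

PAF ≈ 0.721

Let p₁ = 0.81, p₀ = 0.176.
Overall risk P(Y=1) = π·p₁ + (1−π)·p₀ = 0.718×0.81 + 0.282×0.176 = 0.63121.
Under exogeneity, PAF = [P(Y=1) − p₀] / P(Y=1).
PAF = (0.63121 − 0.176) / 0.63121 ≈ 0.7212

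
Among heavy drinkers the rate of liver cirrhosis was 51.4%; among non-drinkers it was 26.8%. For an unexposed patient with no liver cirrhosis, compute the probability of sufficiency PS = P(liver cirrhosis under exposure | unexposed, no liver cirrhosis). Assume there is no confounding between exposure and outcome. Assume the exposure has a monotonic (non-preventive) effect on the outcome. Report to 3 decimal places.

p₁ = 0.514, p₀ = 0.268.
Under exogeneity and monotonicity, PS = (p₁ − p₀) / (1 − p₀).
PS = (0.514 − 0.268) / (1 − 0.268) = 0.246 / 0.732 ≈ 0.3361

PS ≈ 0.336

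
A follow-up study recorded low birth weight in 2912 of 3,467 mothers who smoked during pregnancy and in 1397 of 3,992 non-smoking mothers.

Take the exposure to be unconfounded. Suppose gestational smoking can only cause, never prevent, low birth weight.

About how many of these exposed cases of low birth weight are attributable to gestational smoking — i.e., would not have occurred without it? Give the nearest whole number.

about 1699 cases

p₁ = P(outcome | exposed) = 2912/3467 = 0.83992
p₀ = P(outcome | unexposed) = 1397/3992 = 0.34995
PN = (p₁ − p₀)/p₁ = (0.83992 − 0.34995) / 0.83992 ≈ 0.58335.
Attributable cases ≈ PN × (exposed cases) = 0.58335 × 2912 ≈ 1698.72.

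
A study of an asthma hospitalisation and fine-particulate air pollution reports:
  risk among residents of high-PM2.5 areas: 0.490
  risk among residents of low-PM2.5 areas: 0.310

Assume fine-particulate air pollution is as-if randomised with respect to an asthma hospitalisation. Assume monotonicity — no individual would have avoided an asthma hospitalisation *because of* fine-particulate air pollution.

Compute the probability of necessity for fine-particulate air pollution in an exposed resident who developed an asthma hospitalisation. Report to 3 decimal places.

Let p₁ = 0.49, p₀ = 0.31.
Under exogeneity and monotonicity, PN = (p₁ − p₀) / p₁.
PN = (0.49 − 0.31) / 0.49 = 0.18 / 0.49 ≈ 0.3673

PN ≈ 0.367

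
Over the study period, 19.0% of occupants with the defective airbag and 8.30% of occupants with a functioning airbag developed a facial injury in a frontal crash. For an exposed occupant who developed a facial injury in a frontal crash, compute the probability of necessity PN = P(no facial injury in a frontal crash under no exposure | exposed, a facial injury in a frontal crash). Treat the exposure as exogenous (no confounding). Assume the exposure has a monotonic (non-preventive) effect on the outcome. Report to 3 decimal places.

p₁ = 0.19, p₀ = 0.083.
Under exogeneity and monotonicity, PN = (p₁ − p₀) / p₁.
PN = (0.19 − 0.083) / 0.19 = 0.107 / 0.19 ≈ 0.5632

PN ≈ 0.563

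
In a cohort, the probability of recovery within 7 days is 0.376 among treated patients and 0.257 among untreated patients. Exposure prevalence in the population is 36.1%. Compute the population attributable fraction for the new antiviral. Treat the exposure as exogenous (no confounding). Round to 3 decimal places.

Let p₁ = 0.376, p₀ = 0.257.
Overall risk P(Y=1) = π·p₁ + (1−π)·p₀ = 0.361×0.376 + 0.639×0.257 = 0.29996.
Under exogeneity, PAF = [P(Y=1) − p₀] / P(Y=1).
PAF = (0.29996 − 0.257) / 0.29996 ≈ 0.1432

PAF ≈ 0.143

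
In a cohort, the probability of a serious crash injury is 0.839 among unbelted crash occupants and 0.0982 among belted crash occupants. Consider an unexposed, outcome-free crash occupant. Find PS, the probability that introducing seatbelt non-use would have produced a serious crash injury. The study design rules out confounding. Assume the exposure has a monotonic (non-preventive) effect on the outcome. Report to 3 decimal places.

PS ≈ 0.821

Let p₁ = 0.839, p₀ = 0.0982.
Under exogeneity and monotonicity, PS = (p₁ − p₀) / (1 − p₀).
PS = (0.839 − 0.0982) / (1 − 0.0982) = 0.7408 / 0.9018 ≈ 0.8215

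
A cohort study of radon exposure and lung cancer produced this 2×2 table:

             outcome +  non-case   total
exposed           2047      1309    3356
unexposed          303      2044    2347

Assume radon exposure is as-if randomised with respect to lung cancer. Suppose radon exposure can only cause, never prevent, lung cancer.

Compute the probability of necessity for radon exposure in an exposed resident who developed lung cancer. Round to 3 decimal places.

p₁ = P(outcome | exposed) = 2047/3356 = 0.60995
p₀ = P(outcome | unexposed) = 303/2347 = 0.1291
Under exogeneity and monotonicity, PN = (p₁ − p₀)/p₁.
PN = (0.60995 − 0.1291) / 0.60995 ≈ 0.7883

PN ≈ 0.788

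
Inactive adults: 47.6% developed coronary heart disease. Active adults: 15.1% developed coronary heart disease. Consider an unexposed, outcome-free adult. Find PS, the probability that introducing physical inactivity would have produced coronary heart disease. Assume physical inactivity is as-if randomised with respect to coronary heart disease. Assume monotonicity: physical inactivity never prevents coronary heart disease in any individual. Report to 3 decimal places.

PS ≈ 0.383

p₁ = 0.476, p₀ = 0.151.
Under exogeneity and monotonicity, PS = (p₁ − p₀) / (1 − p₀).
PS = (0.476 − 0.151) / (1 − 0.151) = 0.325 / 0.849 ≈ 0.3828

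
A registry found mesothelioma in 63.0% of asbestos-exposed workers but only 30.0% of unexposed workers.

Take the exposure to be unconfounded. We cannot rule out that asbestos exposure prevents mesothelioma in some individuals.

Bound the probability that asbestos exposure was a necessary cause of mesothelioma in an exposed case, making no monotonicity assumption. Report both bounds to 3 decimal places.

p₁ = 0.63, p₀ = 0.3.
Under exogeneity alone the bounds on PN are max{0,(p₁−p₀)/p₁} ≤ PN ≤ min{1,(1−p₀)/p₁}.
  lower = (p₁ − p₀)/p₁ = 0.33 / 0.63 ≈ 0.5238
  upper = min{1, (1 − p₀)/p₁} = 0.7 / 0.63 ≈ 1.1111 → capped at 1

0.524 ≤ PN ≤ 1.000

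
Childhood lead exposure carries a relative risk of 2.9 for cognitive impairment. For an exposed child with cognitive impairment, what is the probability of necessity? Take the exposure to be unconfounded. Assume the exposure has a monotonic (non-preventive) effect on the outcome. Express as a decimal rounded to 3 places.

Under exogeneity and monotonicity, PN = (RR − 1) / RR = 1 − 1/RR.
PN = (2.9 − 1) / 2.9 = 1.9 / 2.9 ≈ 0.6552

PN ≈ 0.655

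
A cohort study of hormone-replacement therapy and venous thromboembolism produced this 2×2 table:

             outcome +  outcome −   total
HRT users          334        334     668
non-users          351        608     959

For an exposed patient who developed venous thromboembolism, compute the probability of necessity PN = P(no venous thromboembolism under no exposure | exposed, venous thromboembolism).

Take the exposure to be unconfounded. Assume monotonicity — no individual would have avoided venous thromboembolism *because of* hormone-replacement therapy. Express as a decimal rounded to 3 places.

PN ≈ 0.268

p₁ = P(outcome | exposed) = 334/668 = 0.5
p₀ = P(outcome | unexposed) = 351/959 = 0.36601
Under exogeneity and monotonicity, PN = (p₁ − p₀) / p₁.
PN = (0.5 − 0.36601) / 0.5 = 0.13399 / 0.5 ≈ 0.2680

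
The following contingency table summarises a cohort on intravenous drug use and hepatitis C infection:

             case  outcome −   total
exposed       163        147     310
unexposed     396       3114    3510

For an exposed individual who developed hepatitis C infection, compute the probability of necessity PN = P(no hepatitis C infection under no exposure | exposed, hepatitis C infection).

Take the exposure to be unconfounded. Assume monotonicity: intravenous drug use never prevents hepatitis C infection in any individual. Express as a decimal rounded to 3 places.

p₁ = P(outcome | exposed) = 163/310 = 0.52581
p₀ = P(outcome | unexposed) = 396/3510 = 0.11282
Under exogeneity and monotonicity, PN = (p₁ − p₀)/p₁.
PN = (0.52581 − 0.11282) / 0.52581 ≈ 0.7854

PN ≈ 0.785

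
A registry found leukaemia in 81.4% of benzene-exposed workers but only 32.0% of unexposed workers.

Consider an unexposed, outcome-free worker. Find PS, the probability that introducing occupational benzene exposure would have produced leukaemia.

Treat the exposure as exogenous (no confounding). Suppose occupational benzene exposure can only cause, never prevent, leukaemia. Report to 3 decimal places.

PS ≈ 0.726

p₁ = 0.814, p₀ = 0.32.
Under exogeneity and monotonicity, PS = (p₁ − p₀) / (1 − p₀).
PS = (0.814 − 0.32) / (1 − 0.32) = 0.494 / 0.68 ≈ 0.7265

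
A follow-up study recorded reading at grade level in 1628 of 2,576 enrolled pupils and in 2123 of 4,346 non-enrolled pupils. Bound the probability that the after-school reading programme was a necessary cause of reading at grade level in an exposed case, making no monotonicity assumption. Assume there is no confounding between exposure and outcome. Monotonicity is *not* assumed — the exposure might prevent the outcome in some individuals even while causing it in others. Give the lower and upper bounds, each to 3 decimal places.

0.227 ≤ PN ≤ 0.809

p₁ = P(outcome | exposed) = 1628/2576 = 0.63199
p₀ = P(outcome | unexposed) = 2123/4346 = 0.4885
Under exogeneity alone the bounds on PN are max{0,(p₁−p₀)/p₁} ≤ PN ≤ min{1,(1−p₀)/p₁}.
  lower = (p₁ − p₀)/p₁ = 0.14349 / 0.63199 ≈ 0.2270
  upper = min{1, (1 − p₀)/p₁} = 0.5115 / 0.63199 ≈ 0.8094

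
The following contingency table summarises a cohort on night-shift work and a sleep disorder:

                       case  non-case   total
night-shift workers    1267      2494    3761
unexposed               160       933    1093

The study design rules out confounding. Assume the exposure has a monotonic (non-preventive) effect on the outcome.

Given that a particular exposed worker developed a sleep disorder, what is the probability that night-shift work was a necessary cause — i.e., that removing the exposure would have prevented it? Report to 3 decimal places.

p₁ = P(outcome | exposed) = 1267/3761 = 0.33688
p₀ = P(outcome | unexposed) = 160/1093 = 0.14639
Under exogeneity and monotonicity, PN = (p₁ − p₀) / p₁.
PN = (0.33688 − 0.14639) / 0.33688 = 0.19049 / 0.33688 ≈ 0.5655

PN ≈ 0.565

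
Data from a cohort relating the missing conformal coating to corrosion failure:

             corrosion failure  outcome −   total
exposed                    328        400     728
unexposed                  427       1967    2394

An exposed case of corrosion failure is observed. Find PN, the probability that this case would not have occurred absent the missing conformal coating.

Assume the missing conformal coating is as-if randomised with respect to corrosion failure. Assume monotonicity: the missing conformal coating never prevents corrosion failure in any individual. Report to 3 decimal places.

p₁ = P(outcome | exposed) = 328/728 = 0.45055
p₀ = P(outcome | unexposed) = 427/2394 = 0.17836
Under exogeneity and monotonicity, PN = (p₁ − p₀)/p₁.
PN = (0.45055 − 0.17836) / 0.45055 ≈ 0.6041

PN ≈ 0.604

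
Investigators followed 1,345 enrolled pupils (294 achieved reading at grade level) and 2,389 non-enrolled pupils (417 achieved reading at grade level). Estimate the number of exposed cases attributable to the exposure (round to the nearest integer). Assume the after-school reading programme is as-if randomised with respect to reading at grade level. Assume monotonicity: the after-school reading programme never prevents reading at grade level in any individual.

p₁ = P(outcome | exposed) = 294/1345 = 0.21859
p₀ = P(outcome | unexposed) = 417/2389 = 0.17455
PN = (p₁ − p₀)/p₁ = (0.21859 − 0.17455) / 0.21859 ≈ 0.20146.
Attributable cases ≈ PN × (exposed cases) = 0.20146 × 294 ≈ 59.23.

about 59 cases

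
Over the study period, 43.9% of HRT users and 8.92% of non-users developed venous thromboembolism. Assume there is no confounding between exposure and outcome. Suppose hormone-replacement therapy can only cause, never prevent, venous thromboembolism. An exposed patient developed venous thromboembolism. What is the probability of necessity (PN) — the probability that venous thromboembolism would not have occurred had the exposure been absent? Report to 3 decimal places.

p₁ = 0.439, p₀ = 0.0892.
Under exogeneity and monotonicity, PN = (p₁ − p₀) / p₁.
PN = (0.439 − 0.0892) / 0.439 = 0.3498 / 0.439 ≈ 0.7968

PN ≈ 0.797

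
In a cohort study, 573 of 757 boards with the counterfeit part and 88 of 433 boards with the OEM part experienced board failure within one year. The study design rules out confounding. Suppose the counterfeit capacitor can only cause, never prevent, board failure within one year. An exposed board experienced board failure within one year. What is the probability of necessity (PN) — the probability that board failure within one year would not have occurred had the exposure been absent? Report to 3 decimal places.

p₁ = P(outcome | exposed) = 573/757 = 0.75694
p₀ = P(outcome | unexposed) = 88/433 = 0.20323
Under exogeneity and monotonicity, PN = (p₁ − p₀) / p₁.
PN = (0.75694 − 0.20323) / 0.75694 = 0.5537 / 0.75694 ≈ 0.7315

PN ≈ 0.732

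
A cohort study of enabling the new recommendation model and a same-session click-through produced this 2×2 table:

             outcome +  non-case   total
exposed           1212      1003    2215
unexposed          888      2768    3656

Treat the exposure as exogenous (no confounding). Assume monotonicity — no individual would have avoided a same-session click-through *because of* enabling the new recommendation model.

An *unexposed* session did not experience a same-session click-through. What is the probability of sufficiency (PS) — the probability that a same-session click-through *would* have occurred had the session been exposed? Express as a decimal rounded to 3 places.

p₁ = P(outcome | exposed) = 1212/2215 = 0.54718
p₀ = P(outcome | unexposed) = 888/3656 = 0.24289
Under exogeneity and monotonicity, PS = (p₁ − p₀)/(1 − p₀).
PS = (0.54718 − 0.24289) / 0.75711 ≈ 0.4019

PS ≈ 0.402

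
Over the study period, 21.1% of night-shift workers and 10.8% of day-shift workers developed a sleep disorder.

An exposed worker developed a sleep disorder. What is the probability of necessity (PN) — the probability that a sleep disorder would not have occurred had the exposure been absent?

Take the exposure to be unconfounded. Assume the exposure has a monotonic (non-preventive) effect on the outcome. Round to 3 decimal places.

p₁ = 0.211, p₀ = 0.108.
Under exogeneity and monotonicity, PN = (p₁ − p₀) / p₁.
PN = (0.211 − 0.108) / 0.211 = 0.103 / 0.211 ≈ 0.4882

PN ≈ 0.488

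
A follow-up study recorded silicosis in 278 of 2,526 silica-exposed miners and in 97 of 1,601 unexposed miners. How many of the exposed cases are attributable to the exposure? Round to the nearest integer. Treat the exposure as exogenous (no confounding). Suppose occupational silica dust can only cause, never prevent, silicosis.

p₁ = P(outcome | exposed) = 278/2526 = 0.11006
p₀ = P(outcome | unexposed) = 97/1601 = 0.060587
PN = (p₁ − p₀)/p₁ = (0.11006 − 0.060587) / 0.11006 ≈ 0.44949.
Attributable cases ≈ PN × (exposed cases) = 0.44949 × 278 ≈ 124.96.

about 125 cases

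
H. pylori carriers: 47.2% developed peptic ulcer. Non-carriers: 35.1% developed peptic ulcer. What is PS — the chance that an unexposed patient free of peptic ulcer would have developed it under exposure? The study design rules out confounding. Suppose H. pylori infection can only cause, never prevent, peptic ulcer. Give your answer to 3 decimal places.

p₁ = 0.472, p₀ = 0.351.
Under exogeneity and monotonicity, PS = (p₁ − p₀) / (1 − p₀).
PS = (0.472 − 0.351) / (1 − 0.351) = 0.121 / 0.649 ≈ 0.1864

PS ≈ 0.186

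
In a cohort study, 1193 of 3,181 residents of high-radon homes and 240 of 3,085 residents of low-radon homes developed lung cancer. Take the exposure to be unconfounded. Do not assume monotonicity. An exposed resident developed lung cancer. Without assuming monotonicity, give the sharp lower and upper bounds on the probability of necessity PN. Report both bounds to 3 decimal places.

p₁ = P(outcome | exposed) = 1193/3181 = 0.37504
p₀ = P(outcome | unexposed) = 240/3085 = 0.077796
Under exogeneity alone the bounds on PN are max{0,(p₁−p₀)/p₁} ≤ PN ≤ min{1,(1−p₀)/p₁}.
  lower = (p₁ − p₀)/p₁ = 0.29724 / 0.37504 ≈ 0.7926
  upper = min{1, (1 − p₀)/p₁} = 0.9222 / 0.37504 ≈ 2.4590 → capped at 1

0.793 ≤ PN ≤ 1.000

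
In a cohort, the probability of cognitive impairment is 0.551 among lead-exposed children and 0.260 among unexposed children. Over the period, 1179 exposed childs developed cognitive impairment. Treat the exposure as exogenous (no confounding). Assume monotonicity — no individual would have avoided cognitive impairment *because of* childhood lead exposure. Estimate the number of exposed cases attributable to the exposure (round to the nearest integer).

Let p₁ = 0.551, p₀ = 0.26.
PN = (p₁ − p₀)/p₁ = (0.551 − 0.26) / 0.551 ≈ 0.52813.
Attributable cases ≈ PN × (exposed cases) = 0.52813 × 1179 ≈ 622.67.

about 623 cases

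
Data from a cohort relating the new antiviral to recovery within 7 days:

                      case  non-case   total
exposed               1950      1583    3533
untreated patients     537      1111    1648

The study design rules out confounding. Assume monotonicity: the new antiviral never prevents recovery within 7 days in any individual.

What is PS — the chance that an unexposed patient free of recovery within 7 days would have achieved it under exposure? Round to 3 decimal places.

p₁ = P(outcome | exposed) = 1950/3533 = 0.55194
p₀ = P(outcome | unexposed) = 537/1648 = 0.32585
Under exogeneity and monotonicity, PS = (p₁ − p₀) / (1 − p₀).
PS = (0.55194 − 0.32585) / (1 − 0.32585) = 0.22609 / 0.67415 ≈ 0.3354

PS ≈ 0.335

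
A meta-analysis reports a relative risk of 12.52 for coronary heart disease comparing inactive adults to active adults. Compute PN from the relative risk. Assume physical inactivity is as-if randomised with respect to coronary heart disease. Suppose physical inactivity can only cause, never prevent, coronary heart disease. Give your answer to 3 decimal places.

PN ≈ 0.920

Under exogeneity and monotonicity, PN = (RR − 1) / RR = 1 − 1/RR.
PN = (12.52 − 1) / 12.52 = 11.52 / 12.52 ≈ 0.9201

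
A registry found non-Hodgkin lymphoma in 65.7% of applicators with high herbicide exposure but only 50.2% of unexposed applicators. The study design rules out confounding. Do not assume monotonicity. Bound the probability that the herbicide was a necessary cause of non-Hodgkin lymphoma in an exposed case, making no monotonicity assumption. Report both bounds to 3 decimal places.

p₁ = 0.657, p₀ = 0.502.
Under exogeneity alone the bounds on PN are max{0,(p₁−p₀)/p₁} ≤ PN ≤ min{1,(1−p₀)/p₁}.
  lower = (p₁ − p₀)/p₁ = 0.155 / 0.657 ≈ 0.2359
  upper = min{1, (1 − p₀)/p₁} = 0.498 / 0.657 ≈ 0.7580

0.236 ≤ PN ≤ 0.758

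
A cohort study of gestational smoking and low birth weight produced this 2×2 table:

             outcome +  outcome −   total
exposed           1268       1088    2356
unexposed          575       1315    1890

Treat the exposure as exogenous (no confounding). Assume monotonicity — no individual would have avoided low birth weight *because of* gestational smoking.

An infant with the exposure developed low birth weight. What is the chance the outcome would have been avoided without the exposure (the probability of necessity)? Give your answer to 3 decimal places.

PN ≈ 0.435

p₁ = P(outcome | exposed) = 1268/2356 = 0.5382
p₀ = P(outcome | unexposed) = 575/1890 = 0.30423
Under exogeneity and monotonicity, PN = (p₁ − p₀) / p₁.
PN = (0.5382 − 0.30423) / 0.5382 = 0.23397 / 0.5382 ≈ 0.4347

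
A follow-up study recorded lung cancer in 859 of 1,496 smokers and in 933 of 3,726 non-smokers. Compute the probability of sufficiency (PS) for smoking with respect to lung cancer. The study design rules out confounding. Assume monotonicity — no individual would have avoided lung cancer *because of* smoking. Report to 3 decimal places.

p₁ = P(outcome | exposed) = 859/1496 = 0.5742
p₀ = P(outcome | unexposed) = 933/3726 = 0.2504
Under exogeneity and monotonicity, PS = (p₁ − p₀) / (1 − p₀).
PS = (0.5742 − 0.2504) / (1 − 0.2504) = 0.3238 / 0.7496 ≈ 0.4320

PS ≈ 0.432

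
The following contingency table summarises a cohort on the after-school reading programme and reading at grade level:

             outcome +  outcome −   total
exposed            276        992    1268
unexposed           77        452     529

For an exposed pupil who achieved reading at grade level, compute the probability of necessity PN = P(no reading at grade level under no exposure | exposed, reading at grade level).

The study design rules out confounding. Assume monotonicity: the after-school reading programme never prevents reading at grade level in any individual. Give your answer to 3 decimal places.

PN ≈ 0.331

p₁ = P(outcome | exposed) = 276/1268 = 0.21767
p₀ = P(outcome | unexposed) = 77/529 = 0.14556
Under exogeneity and monotonicity, PN = (p₁ − p₀) / p₁.
PN = (0.21767 − 0.14556) / 0.21767 = 0.072108 / 0.21767 ≈ 0.3313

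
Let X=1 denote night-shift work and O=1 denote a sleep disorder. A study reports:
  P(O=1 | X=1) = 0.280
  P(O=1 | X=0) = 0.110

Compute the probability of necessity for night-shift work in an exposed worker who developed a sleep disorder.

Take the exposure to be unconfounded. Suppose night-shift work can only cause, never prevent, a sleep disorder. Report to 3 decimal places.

Let p₁ = 0.28, p₀ = 0.11.
Under exogeneity and monotonicity, PN = (p₁ − p₀) / p₁.
PN = (0.28 − 0.11) / 0.28 = 0.17 / 0.28 ≈ 0.6071

PN ≈ 0.607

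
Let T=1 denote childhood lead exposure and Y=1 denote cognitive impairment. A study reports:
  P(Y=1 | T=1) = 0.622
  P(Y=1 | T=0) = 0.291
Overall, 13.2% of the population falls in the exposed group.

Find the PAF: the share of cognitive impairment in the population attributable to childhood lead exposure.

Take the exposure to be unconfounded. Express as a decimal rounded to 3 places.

PAF ≈ 0.131

Let p₁ = 0.622, p₀ = 0.291.
Overall risk P(Y=1) = π·p₁ + (1−π)·p₀ = 0.132×0.622 + 0.868×0.291 = 0.33469.
Under exogeneity, PAF = [P(Y=1) − p₀] / P(Y=1).
PAF = (0.33469 − 0.291) / 0.33469 ≈ 0.1305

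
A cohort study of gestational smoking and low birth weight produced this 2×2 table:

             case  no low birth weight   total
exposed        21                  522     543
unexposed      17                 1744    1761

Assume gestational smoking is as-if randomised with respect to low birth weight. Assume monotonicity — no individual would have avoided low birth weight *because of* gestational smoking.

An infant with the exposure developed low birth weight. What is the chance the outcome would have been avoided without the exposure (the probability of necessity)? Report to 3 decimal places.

p₁ = P(outcome | exposed) = 21/543 = 0.038674
p₀ = P(outcome | unexposed) = 17/1761 = 0.0096536
Under exogeneity and monotonicity, PN = (p₁ − p₀) / p₁.
PN = (0.038674 − 0.0096536) / 0.038674 = 0.02902 / 0.038674 ≈ 0.7504

PN ≈ 0.750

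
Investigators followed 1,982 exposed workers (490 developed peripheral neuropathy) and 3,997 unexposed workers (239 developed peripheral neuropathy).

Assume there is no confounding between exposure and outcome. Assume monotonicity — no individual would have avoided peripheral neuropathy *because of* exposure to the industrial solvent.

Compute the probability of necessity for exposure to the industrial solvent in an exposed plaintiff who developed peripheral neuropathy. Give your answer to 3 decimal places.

PN ≈ 0.758

p₁ = P(outcome | exposed) = 490/1982 = 0.24723
p₀ = P(outcome | unexposed) = 239/3997 = 0.059795
Under exogeneity and monotonicity, PN = (p₁ − p₀) / p₁.
PN = (0.24723 − 0.059795) / 0.24723 = 0.18743 / 0.24723 ≈ 0.7581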